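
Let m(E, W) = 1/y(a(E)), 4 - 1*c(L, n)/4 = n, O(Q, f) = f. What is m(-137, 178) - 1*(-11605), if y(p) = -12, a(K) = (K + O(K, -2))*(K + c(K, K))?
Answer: 139259/12 ≈ 11605.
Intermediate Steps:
c(L, n) = 16 - 4*n
a(K) = (-2 + K)*(16 - 3*K) (a(K) = (K - 2)*(K + (16 - 4*K)) = (-2 + K)*(16 - 3*K))
m(E, W) = -1/12 (m(E, W) = 1/(-12) = -1/12)
m(-137, 178) - 1*(-11605) = -1/12 - 1*(-11605) = -1/12 + 11605 = 139259/12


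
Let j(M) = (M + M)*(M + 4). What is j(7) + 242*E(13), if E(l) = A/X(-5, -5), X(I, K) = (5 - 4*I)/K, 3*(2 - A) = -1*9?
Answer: -88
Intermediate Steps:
A = 5 (A = 2 - (-1)*9/3 = 2 - ⅓*(-9) = 2 + 3 = 5)
X(I, K) = (5 - 4*I)/K
E(l) = -1 (E(l) = 5/(((5 - 4*(-5))/(-5))) = 5/((-(5 + 20)/5)) = 5/((-⅕*25)) = 5/(-5) = 5*(-⅕) = -1)
j(M) = 2*M*(4 + M) (j(M) = (2*M)*(4 + M) = 2*M*(4 + M))
j(7) + 242*E(13) = 2*7*(4 + 7) + 242*(-1) = 2*7*11 - 242 = 154 - 242 = -88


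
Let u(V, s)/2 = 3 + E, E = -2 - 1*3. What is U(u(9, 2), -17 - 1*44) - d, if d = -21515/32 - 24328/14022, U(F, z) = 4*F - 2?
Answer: 147192577/224352 ≈ 656.08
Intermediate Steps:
E = -5 (E = -2 - 3 = -5)
u(V, s) = -4 (u(V, s) = 2*(3 - 5) = 2*(-2) = -4)
U(F, z) = -2 + 4*F
d = -151230913/224352 (d = -21515*1/32 - 24328*1/14022 = -21515/32 - 12164/7011 = -151230913/224352 ≈ -674.08)
U(u(9, 2), -17 - 1*44) - d = (-2 + 4*(-4)) - 1*(-151230913/224352) = (-2 - 16) + 151230913/224352 = -18 + 151230913/224352 = 147192577/224352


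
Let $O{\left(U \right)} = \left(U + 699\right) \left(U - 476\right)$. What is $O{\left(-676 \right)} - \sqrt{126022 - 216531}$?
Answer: $-26496 - i \sqrt{90509} \approx -26496.0 - 300.85 i$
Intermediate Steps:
$O{\left(U \right)} = \left(-476 + U\right) \left(699 + U\right)$ ($O{\left(U \right)} = \left(699 + U\right) \left(-476 + U\right) = \left(-476 + U\right) \left(699 + U\right)$)
$O{\left(-676 \right)} - \sqrt{126022 - 216531} = \left(-332724 + \left(-676\right)^{2} + 223 \left(-676\right)\right) - \sqrt{126022 - 216531} = \left(-332724 + 456976 - 150748\right) - \sqrt{-90509} = -26496 - i \sqrt{90509}$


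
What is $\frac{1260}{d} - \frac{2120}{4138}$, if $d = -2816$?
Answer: $- \frac{1397975}{1456576} \approx -0.95977$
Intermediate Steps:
$\frac{1260}{d} - \frac{2120}{4138} = \frac{1260}{-2816} - \frac{2120}{4138} = 1260 \left(- \frac{1}{2816}\right) - \frac{1060}{2069} = - \frac{315}{704} - \frac{1060}{2069} = - \frac{1397975}{1456576}$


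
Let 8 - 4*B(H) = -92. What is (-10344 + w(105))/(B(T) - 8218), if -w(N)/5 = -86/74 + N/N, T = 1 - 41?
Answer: 127566/101047 ≈ 1.2624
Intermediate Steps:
T = -40
B(H) = 25 (B(H) = 2 - 1/4*(-92) = 2 + 23 = 25)
w(N) = 30/37 (w(N) = -5*(-86/74 + N/N) = -5*(-86*1/74 + 1) = -5*(-43/37 + 1) = -5*(-6/37) = 30/37)
(-10344 + w(105))/(B(T) - 8218) = (-10344 + 30/37)/(25 - 8218) = -382698/37/(-8193) = -382698/37*(-1/8193) = 127566/101047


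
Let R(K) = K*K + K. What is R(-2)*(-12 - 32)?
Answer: -88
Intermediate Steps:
R(K) = K + K**2 (R(K) = K**2 + K = K + K**2)
R(-2)*(-12 - 32) = (-2*(1 - 2))*(-12 - 32) = -2*(-1)*(-44) = 2*(-44) = -88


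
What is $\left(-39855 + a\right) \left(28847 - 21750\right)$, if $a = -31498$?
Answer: $-506392241$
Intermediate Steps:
$\left(-39855 + a\right) \left(28847 - 21750\right) = \left(-39855 - 31498\right) \left(28847 - 21750\right) = \left(-71353\right) 7097 = -506392241$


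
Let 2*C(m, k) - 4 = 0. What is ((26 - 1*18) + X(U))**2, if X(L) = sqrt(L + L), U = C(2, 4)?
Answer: 100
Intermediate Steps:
C(m, k) = 2 (C(m, k) = 2 + (1/2)*0 = 2 + 0 = 2)
U = 2
X(L) = sqrt(2)*sqrt(L) (X(L) = sqrt(2*L) = sqrt(2)*sqrt(L))
((26 - 1*18) + X(U))**2 = ((26 - 1*18) + sqrt(2)*sqrt(2))**2 = ((26 - 18) + 2)**2 = (8 + 2)**2 = 10**2 = 100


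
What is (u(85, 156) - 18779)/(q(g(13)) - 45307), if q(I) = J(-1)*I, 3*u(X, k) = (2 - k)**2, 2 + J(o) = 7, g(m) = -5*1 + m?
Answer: 32621/135801 ≈ 0.24021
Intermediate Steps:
g(m) = -5 + m
J(o) = 5 (J(o) = -2 + 7 = 5)
u(X, k) = (2 - k)**2/3
q(I) = 5*I
(u(85, 156) - 18779)/(q(g(13)) - 45307) = ((-2 + 156)**2/3 - 18779)/(5*(-5 + 13) - 45307) = ((1/3)*154**2 - 18779)/(5*8 - 45307) = ((1/3)*23716 - 18779)/(40 - 45307) = (23716/3 - 18779)/(-45267) = -32621/3*(-1/45267) = 32621/135801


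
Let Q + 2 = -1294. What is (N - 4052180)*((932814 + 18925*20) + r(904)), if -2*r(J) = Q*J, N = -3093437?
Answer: -13555992884402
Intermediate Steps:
Q = -1296 (Q = -2 - 1294 = -1296)
r(J) = 648*J (r(J) = -(-648)*J = 648*J)
(N - 4052180)*((932814 + 18925*20) + r(904)) = (-3093437 - 4052180)*((932814 + 18925*20) + 648*904) = -7145617*((932814 + 378500) + 585792) = -7145617*(1311314 + 585792) = -7145617*1897106 = -13555992884402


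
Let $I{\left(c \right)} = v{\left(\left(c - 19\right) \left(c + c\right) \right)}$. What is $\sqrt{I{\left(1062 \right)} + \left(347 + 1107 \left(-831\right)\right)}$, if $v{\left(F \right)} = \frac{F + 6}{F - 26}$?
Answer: $\frac{11 i \sqrt{9324088951247713}}{1107653} \approx 958.94 i$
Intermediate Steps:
$v{\left(F \right)} = \frac{6 + F}{-26 + F}$
$I{\left(c \right)} = \frac{6 + 2 c \left(-19 + c\right)}{-26 + 2 c \left(-19 + c\right)}$ ($I{\left(c \right)} = \frac{6 + \left(c - 19\right) \left(c + c\right)}{-26 + \left(c - 19\right) \left(c + c\right)} = \frac{6 + \left(-19 + c\right) 2 c}{-26 + \left(-19 + c\right) 2 c} = \frac{6 + 2 c \left(-19 + c\right)}{-26 + 2 c \left(-19 + c\right)}$)
$\sqrt{I{\left(1062 \right)} + \left(347 + 1107 \left(-831\right)\right)} = \sqrt{\frac{3 + 1062 \left(-19 + 1062\right)}{-13 + 1062 \left(-19 + 1062\right)} + \left(347 + 1107 \left(-831\right)\right)} = \sqrt{\frac{3 + 1062 \cdot 1043}{-13 + 1062 \cdot 1043} + \left(347 - 919917\right)} = \sqrt{\frac{3 + 1107666}{-13 + 1107666} - 919570} = \sqrt{\frac{1}{1107653} \cdot 1107669 - 919570} = \sqrt{\frac{1107669}{1107653} - 919570} = \sqrt{- \frac{1018563361541}{1107653}} = \frac{11 i \sqrt{9324088951247713}}{1107653}$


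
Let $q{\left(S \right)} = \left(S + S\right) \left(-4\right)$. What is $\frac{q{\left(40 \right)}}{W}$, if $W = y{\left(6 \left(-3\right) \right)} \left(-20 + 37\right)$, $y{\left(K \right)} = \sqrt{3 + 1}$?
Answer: $- \frac{160}{17} \approx -9.4118$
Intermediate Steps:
$q{\left(S \right)} = - 8 S$ ($q{\left(S \right)} = 2 S \left(-4\right) = - 8 S$)
$y{\left(K \right)} = 2$ ($y{\left(K \right)} = \sqrt{4} = 2$)
$W = 34$ ($W = 2 \left(-20 + 37\right) = 2 \cdot 17 = 34$)
$\frac{q{\left(40 \right)}}{W} = \frac{\left(-8\right) 40}{34} = \left(-320\right) \frac{1}{34} = - \frac{160}{17}$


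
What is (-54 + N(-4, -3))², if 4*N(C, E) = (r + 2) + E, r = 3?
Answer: 11449/4 ≈ 2862.3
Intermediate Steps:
N(C, E) = 5/4 + E/4 (N(C, E) = ((3 + 2) + E)/4 = (5 + E)/4 = 5/4 + E/4)
(-54 + N(-4, -3))² = (-54 + (5/4 + (¼)*(-3)))² = (-54 + (5/4 - ¾))² = (-54 + ½)² = (-107/2)² = 11449/4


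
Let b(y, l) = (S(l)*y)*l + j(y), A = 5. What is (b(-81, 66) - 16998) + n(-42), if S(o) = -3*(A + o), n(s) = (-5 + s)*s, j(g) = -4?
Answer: 1123670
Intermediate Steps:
n(s) = s*(-5 + s)
S(o) = -15 - 3*o (S(o) = -3*(5 + o) = -15 - 3*o)
b(y, l) = -4 + l*y*(-15 - 3*l) (b(y, l) = ((-15 - 3*l)*y)*l - 4 = (y*(-15 - 3*l))*l - 4 = l*y*(-15 - 3*l) - 4 = -4 + l*y*(-15 - 3*l))
(b(-81, 66) - 16998) + n(-42) = ((-4 - 3*66*(-81)*(5 + 66)) - 16998) - 42*(-5 - 42) = ((-4 - 3*66*(-81)*71) - 16998) - 42*(-47) = ((-4 + 1138698) - 16998) + 1974 = (1138694 - 16998) + 1974 = 1121696 + 1974 = 1123670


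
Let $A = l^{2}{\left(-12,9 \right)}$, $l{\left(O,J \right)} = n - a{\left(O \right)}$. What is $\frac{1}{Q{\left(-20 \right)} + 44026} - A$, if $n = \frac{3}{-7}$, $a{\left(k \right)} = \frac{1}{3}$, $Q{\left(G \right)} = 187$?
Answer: $- \frac{11318087}{19497933} \approx -0.58048$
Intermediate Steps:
$a{\left(k \right)} = \frac{1}{3}$
$n = - \frac{3}{7}$ ($n = 3 \left(- \frac{1}{7}\right) = - \frac{3}{7} \approx -0.42857$)
$l{\left(O,J \right)} = - \frac{16}{21}$ ($l{\left(O,J \right)} = - \frac{3}{7} - \frac{1}{3} = - \frac{16}{21}$)
$A = \frac{256}{441}$ ($A = \left(- \frac{16}{21}\right)^{2} = \frac{256}{441} \approx 0.5805$)
$\frac{1}{Q{\left(-20 \right)} + 44026} - A = \frac{1}{187 + 44026} - \frac{256}{441} = \frac{1}{44213} - \frac{256}{441} = - \frac{11318087}{19497933}$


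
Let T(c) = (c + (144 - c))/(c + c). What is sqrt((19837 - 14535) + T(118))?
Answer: sqrt(18458386)/59 ≈ 72.819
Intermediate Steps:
T(c) = 72/c (T(c) = 144/((2*c)) = 144*(1/(2*c)) = 72/c)
sqrt((19837 - 14535) + T(118)) = sqrt((19837 - 14535) + 72/118) = sqrt(5302 + 72*(1/118)) = sqrt(5302 + 36/59) = sqrt(312854/59) = sqrt(18458386)/59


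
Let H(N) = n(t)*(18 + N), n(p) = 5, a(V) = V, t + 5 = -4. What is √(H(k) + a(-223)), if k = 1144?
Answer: √5587 ≈ 74.746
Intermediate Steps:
t = -9 (t = -5 - 4 = -9)
H(N) = 90 + 5*N (H(N) = 5*(18 + N) = 90 + 5*N)
√(H(k) + a(-223)) = √((90 + 5*1144) - 223) = √((90 + 5720) - 223) = √(5810 - 223) = √5587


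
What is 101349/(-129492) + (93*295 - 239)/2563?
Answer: 32948555/3352404 ≈ 9.8283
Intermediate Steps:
101349/(-129492) + (93*295 - 239)/2563 = 101349*(-1/129492) + (27435 - 239)*(1/2563) = -11261/14388 + 27196*(1/2563) = -11261/14388 + 27196/2563 = 32948555/3352404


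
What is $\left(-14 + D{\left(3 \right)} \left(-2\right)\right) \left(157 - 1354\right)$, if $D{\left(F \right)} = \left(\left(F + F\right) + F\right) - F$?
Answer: $31122$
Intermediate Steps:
$D{\left(F \right)} = 2 F$ ($D{\left(F \right)} = \left(2 F + F\right) - F = 3 F - F = 2 F$)
$\left(-14 + D{\left(3 \right)} \left(-2\right)\right) \left(157 - 1354\right) = \left(-14 + 2 \cdot 3 \left(-2\right)\right) \left(157 - 1354\right) = \left(-14 + 6 \left(-2\right)\right) \left(-1197\right) = \left(-14 - 12\right) \left(-1197\right) = \left(-26\right) \left(-1197\right) = 31122$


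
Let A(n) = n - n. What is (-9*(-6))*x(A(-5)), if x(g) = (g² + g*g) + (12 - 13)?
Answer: -54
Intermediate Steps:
A(n) = 0
x(g) = -1 + 2*g² (x(g) = (g² + g²) - 1 = 2*g² - 1 = -1 + 2*g²)
(-9*(-6))*x(A(-5)) = (-9*(-6))*(-1 + 2*0²) = 54*(-1 + 2*0) = 54*(-1 + 0) = 54*(-1) = -54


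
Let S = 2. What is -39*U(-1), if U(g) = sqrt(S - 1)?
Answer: -39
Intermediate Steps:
U(g) = 1 (U(g) = sqrt(2 - 1) = sqrt(1) = 1)
-39*U(-1) = -39*1 = -39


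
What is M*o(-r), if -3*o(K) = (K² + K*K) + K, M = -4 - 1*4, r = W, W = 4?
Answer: 224/3 ≈ 74.667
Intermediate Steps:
r = 4
M = -8 (M = -4 - 4 = -8)
o(K) = -2*K²/3 - K/3 (o(K) = -((K² + K*K) + K)/3 = -((K² + K²) + K)/3 = -(2*K² + K)/3 = -(K + 2*K²)/3 = -2*K²/3 - K/3)
M*o(-r) = -(-8)*(-1*4)*(1 + 2*(-1*4))/3 = -(-8)*(-4)*(1 + 2*(-4))/3 = -(-8)*(-4)*(1 - 8)/3 = -(-8)*(-4)*(-7)/3 = -8*(-28/3) = 224/3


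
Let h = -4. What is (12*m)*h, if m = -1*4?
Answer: 192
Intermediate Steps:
m = -4
(12*m)*h = (12*(-4))*(-4) = -48*(-4) = 192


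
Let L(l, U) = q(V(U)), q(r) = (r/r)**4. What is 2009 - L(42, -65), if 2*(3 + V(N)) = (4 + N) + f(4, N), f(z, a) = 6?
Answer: 2008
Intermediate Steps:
V(N) = 2 + N/2 (V(N) = -3 + ((4 + N) + 6)/2 = -3 + (10 + N)/2 = -3 + (5 + N/2) = 2 + N/2)
q(r) = 1 (q(r) = 1**4 = 1)
L(l, U) = 1
2009 - L(42, -65) = 2009 - 1*1 = 2009 - 1 = 2008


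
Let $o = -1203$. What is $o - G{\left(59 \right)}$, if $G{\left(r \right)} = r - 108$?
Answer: $-1154$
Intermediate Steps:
$G{\left(r \right)} = -108 + r$
$o - G{\left(59 \right)} = -1203 - \left(-108 + 59\right) = -1203 - -49 = -1203 + 49 = -1154$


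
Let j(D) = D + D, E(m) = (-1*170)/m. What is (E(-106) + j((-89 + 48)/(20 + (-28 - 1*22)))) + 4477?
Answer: 3562663/795 ≈ 4481.3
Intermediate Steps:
E(m) = -170/m
j(D) = 2*D
(E(-106) + j((-89 + 48)/(20 + (-28 - 1*22)))) + 4477 = (-170/(-106) + 2*((-89 + 48)/(20 + (-28 - 1*22)))) + 4477 = (-170*(-1/106) + 2*(-41/(20 + (-28 - 22)))) + 4477 = (85/53 + 2*(-41/(20 - 50))) + 4477 = (85/53 + 2*(-41/(-30))) + 4477 = (85/53 + 2*(-41*(-1/30))) + 4477 = (85/53 + 2*(41/30)) + 4477 = (85/53 + 41/15) + 4477 = 3448/795 + 4477 = 3562663/795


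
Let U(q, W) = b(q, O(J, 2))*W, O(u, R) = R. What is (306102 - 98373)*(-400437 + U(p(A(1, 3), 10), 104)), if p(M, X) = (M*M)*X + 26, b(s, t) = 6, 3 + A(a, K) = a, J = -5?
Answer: -83052754677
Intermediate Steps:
A(a, K) = -3 + a
p(M, X) = 26 + X*M**2 (p(M, X) = M**2*X + 26 = X*M**2 + 26 = 26 + X*M**2)
U(q, W) = 6*W
(306102 - 98373)*(-400437 + U(p(A(1, 3), 10), 104)) = (306102 - 98373)*(-400437 + 6*104) = 207729*(-400437 + 624) = 207729*(-399813) = -83052754677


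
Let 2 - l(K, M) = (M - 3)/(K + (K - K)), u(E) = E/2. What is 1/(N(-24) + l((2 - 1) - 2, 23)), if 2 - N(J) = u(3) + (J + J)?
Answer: 2/141 ≈ 0.014184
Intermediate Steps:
u(E) = E/2 (u(E) = E*(1/2) = E/2)
N(J) = 1/2 - 2*J (N(J) = 2 - ((1/2)*3 + (J + J)) = 2 - (3/2 + 2*J) = 2 + (-3/2 - 2*J) = 1/2 - 2*J)
l(K, M) = 2 - (-3 + M)/K (l(K, M) = 2 - (M - 3)/(K + (K - K)) = 2 - (-3 + M)/(K + 0) = 2 - (-3 + M)/K)
1/(N(-24) + l((2 - 1) - 2, 23)) = 1/((1/2 - 2*(-24)) + (3 - 1*23 + 2*((2 - 1) - 2))/((2 - 1) - 2)) = 1/((1/2 + 48) + (3 - 23 + 2*(1 - 2))/(1 - 2)) = 1/(97/2 + (3 - 23 + 2*(-1))/(-1)) = 1/(97/2 - (3 - 23 - 2)) = 1/(97/2 - 1*(-22)) = 1/(97/2 + 22) = 1/(141/2) = 2/141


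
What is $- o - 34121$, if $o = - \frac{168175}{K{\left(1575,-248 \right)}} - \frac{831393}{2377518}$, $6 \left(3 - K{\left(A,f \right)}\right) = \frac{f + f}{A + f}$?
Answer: $\frac{200931834187405}{9661440646} \approx 20797.0$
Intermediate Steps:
$K{\left(A,f \right)} = 3 - \frac{f}{3 \left(A + f\right)}$ ($K{\left(A,f \right)} = 3 - \frac{\left(f + f\right) \frac{1}{A + f}}{6} = 3 - \frac{2 f \frac{1}{A + f}}{6} = 3 - \frac{f}{3 \left(A + f\right)}$)
$o = - \frac{530589850469571}{9661440646}$ ($o = - \frac{168175}{\frac{1}{1575 - 248} \left(3 \cdot 1575 + \frac{8}{3} \left(-248\right)\right)} - \frac{831393}{2377518} = - \frac{168175}{\frac{1}{1327} \left(4725 - \frac{1984}{3}\right)} - \frac{277131}{792506} = - \frac{168175}{\frac{1}{1327} \cdot \frac{12191}{3}} - \frac{277131}{792506} = - \frac{168175}{\frac{12191}{3981}} - \frac{277131}{792506} = \left(-168175\right) \frac{3981}{12191} - \frac{277131}{792506} = - \frac{669504675}{12191} - \frac{277131}{792506} = - \frac{530589850469571}{9661440646} \approx -54918.0$)
$- o - 34121 = \left(-1\right) \left(- \frac{530589850469571}{9661440646}\right) - 34121 = \frac{530589850469571}{9661440646} - 34121 = \frac{200931834187405}{9661440646}$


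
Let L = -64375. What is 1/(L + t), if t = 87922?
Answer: 1/23547 ≈ 4.2468e-5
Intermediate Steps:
1/(L + t) = 1/(-64375 + 87922) = 1/23547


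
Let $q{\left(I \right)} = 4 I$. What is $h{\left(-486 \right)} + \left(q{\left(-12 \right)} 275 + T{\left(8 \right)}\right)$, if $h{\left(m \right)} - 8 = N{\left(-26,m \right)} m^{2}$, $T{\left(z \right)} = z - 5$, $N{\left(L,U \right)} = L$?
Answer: $-6154285$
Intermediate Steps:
$T{\left(z \right)} = -5 + z$
$h{\left(m \right)} = 8 - 26 m^{2}$
$h{\left(-486 \right)} + \left(q{\left(-12 \right)} 275 + T{\left(8 \right)}\right) = \left(8 - 26 \left(-486\right)^{2}\right) + \left(4 \left(-12\right) 275 + \left(-5 + 8\right)\right) = \left(8 - 6141096\right) + \left(\left(-48\right) 275 + 3\right) = \left(8 - 6141096\right) + \left(-13200 + 3\right) = -6141088 - 13197 = -6154285$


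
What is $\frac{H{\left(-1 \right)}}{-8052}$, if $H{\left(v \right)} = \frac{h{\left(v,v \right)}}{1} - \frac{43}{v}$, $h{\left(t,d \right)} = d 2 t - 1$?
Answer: $- \frac{1}{183} \approx -0.0054645$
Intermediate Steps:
$h{\left(t,d \right)} = -1 + 2 d t$ ($h{\left(t,d \right)} = 2 d t - 1 = -1 + 2 d t$)
$H{\left(v \right)} = -1 - \frac{43}{v} + 2 v^{2}$ ($H{\left(v \right)} = \frac{-1 + 2 v v}{1} - \frac{43}{v} = \left(-1 + 2 v^{2}\right) 1 - \frac{43}{v} = \left(-1 + 2 v^{2}\right) - \frac{43}{v} = -1 - \frac{43}{v} + 2 v^{2}$)
$\frac{H{\left(-1 \right)}}{-8052} = \frac{\frac{1}{-1} \left(-43 - -1 + 2 \left(-1\right)^{3}\right)}{-8052} = - (-43 + 1 + 2 \left(-1\right)) \left(- \frac{1}{8052}\right) = - (-43 + 1 - 2) \left(- \frac{1}{8052}\right) = \left(-1\right) \left(-44\right) \left(- \frac{1}{8052}\right) = 44 \left(- \frac{1}{8052}\right) = - \frac{1}{183}$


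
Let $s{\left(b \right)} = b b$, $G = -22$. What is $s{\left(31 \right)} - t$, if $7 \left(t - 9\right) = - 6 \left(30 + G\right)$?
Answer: $\frac{6712}{7} \approx 958.86$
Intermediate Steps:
$s{\left(b \right)} = b^{2}$
$t = \frac{15}{7}$ ($t = 9 + \frac{\left(-6\right) \left(30 - 22\right)}{7} = 9 + \frac{\left(-6\right) 8}{7} = 9 + \frac{1}{7} \left(-48\right) = 9 - \frac{48}{7} = \frac{15}{7} \approx 2.1429$)
$s{\left(31 \right)} - t = 31^{2} - \frac{15}{7} = 961 - \frac{15}{7} = \frac{6712}{7}$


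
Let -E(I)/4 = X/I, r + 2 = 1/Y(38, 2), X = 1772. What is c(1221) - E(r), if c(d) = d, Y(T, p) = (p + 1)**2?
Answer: -43035/17 ≈ -2531.5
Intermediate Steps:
Y(T, p) = (1 + p)**2
r = -17/9 (r = -2 + 1/((1 + 2)**2) = -2 + 1/(3**2) = -2 + 1/9 = -17/9 ≈ -1.8889)
E(I) = -7088/I
c(1221) - E(r) = 1221 - (-7088)/(-17/9) = 1221 - (-7088)*(-9)/17 = 1221 - 1*63792/17 = 1221 - 63792/17 = -43035/17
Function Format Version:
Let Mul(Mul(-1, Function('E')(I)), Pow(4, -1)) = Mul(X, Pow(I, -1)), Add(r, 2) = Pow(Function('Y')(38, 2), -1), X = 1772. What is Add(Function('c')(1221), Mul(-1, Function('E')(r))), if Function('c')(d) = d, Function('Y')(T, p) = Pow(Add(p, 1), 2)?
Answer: Rational(-43035, 17) ≈ -2531.5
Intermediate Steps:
Function('Y')(T, p) = Pow(Add(1, p), 2)
r = Rational(-17, 9) (r = Add(-2, Pow(Pow(Add(1, 2), 2), -1)) = Add(-2, Pow(Pow(3, 2), -1)) = Add(-2, Pow(9, -1)) = Add(-2, Rational(1, 9)) = Rational(-17, 9) ≈ -1.8889)
Function('E')(I) = Mul(-7088, Pow(I, -1)) (Function('E')(I) = Mul(-4, Mul(1772, Pow(I, -1))) = Mul(-7088, Pow(I, -1)))
Add(Function('c')(1221), Mul(-1, Function('E')(r))) = Add(1221, Mul(-1, Mul(-7088, Pow(Rational(-17, 9), -1)))) = Add(1221, Mul(-1, Mul(-7088, Rational(-9, 17)))) = Add(1221, Mul(-1, Rational(63792, 17))) = Add(1221, Rational(-63792, 17)) = Rational(-43035, 17)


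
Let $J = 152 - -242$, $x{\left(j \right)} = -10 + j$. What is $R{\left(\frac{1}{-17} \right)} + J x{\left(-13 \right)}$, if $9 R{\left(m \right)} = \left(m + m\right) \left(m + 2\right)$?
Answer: $- \frac{7856776}{867} \approx -9062.0$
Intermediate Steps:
$R{\left(m \right)} = \frac{2 m \left(2 + m\right)}{9}$ ($R{\left(m \right)} = \frac{\left(m + m\right) \left(m + 2\right)}{9} = \frac{2 m \left(2 + m\right)}{9}$)
$J = 394$ ($J = 152 + 242 = 394$)
$R{\left(\frac{1}{-17} \right)} + J x{\left(-13 \right)} = \frac{2 \left(2 + \frac{1}{-17}\right)}{9 \left(-17\right)} + 394 \left(-10 - 13\right) = \frac{2}{9} \left(- \frac{1}{17}\right) \left(2 - \frac{1}{17}\right) + 394 \left(-23\right) = \frac{2}{9} \left(- \frac{1}{17}\right) \frac{33}{17} - 9062 = - \frac{22}{867} - 9062 = - \frac{7856776}{867}$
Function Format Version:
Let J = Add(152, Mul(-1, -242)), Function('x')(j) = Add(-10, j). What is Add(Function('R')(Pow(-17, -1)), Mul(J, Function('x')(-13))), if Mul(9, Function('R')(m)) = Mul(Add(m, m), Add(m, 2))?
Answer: Rational(-7856776, 867) ≈ -9062.0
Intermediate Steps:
Function('R')(m) = Mul(Rational(2, 9), m, Add(2, m)) (Function('R')(m) = Mul(Rational(1, 9), Mul(Add(m, m), Add(m, 2))) = Mul(Rational(1, 9), Mul(Mul(2, m), Add(2, m))) = Mul(Rational(1, 9), Mul(2, m, Add(2, m))) = Mul(Rational(2, 9), m, Add(2, m)))
J = 394 (J = Add(152, 242) = 394)
Add(Function('R')(Pow(-17, -1)), Mul(J, Function('x')(-13))) = Add(Mul(Rational(2, 9), Pow(-17, -1), Add(2, Pow(-17, -1))), Mul(394, Add(-10, -13))) = Add(Mul(Rational(2, 9), Rational(-1, 17), Add(2, Rational(-1, 17))), Mul(394, -23)) = Add(Mul(Rational(2, 9), Rational(-1, 17), Rational(33, 17)), -9062) = Add(Rational(-22, 867), -9062) = Rational(-7856776, 867)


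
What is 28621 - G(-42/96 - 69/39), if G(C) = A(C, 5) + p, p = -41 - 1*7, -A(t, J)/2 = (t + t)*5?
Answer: 1488493/52 ≈ 28625.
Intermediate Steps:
A(t, J) = -20*t (A(t, J) = -2*(t + t)*5 = -2*2*t*5 = -20*t)
p = -48 (p = -41 - 7 = -48)
G(C) = -48 - 20*C (G(C) = -20*C - 48 = -48 - 20*C)
28621 - G(-42/96 - 69/39) = 28621 - (-48 - 20*(-42/96 - 69/39)) = 28621 - (-48 - 20*(-42*1/96 - 69*1/39)) = 28621 - (-48 - 20*(-7/16 - 23/13)) = 28621 - (-48 - 20*(-459/208)) = 28621 - (-48 + 2295/52) = 28621 - 1*(-201/52) = 28621 + 201/52 = 1488493/52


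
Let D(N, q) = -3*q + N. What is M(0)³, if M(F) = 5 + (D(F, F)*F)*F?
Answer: 125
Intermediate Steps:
D(N, q) = N - 3*q
M(F) = 5 - 2*F³ (M(F) = 5 + ((F - 3*F)*F)*F = 5 + ((-2*F)*F)*F = 5 + (-2*F²)*F = 5 - 2*F³)
M(0)³ = (5 - 2*0³)³ = (5 - 2*0)³ = (5 + 0)³ = 5³ = 125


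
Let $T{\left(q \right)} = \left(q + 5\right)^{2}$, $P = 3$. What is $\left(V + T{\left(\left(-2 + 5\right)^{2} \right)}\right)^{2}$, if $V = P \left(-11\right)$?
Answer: $26569$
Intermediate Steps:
$T{\left(q \right)} = \left(5 + q\right)^{2}$
$V = -33$ ($V = 3 \left(-11\right) = -33$)
$\left(V + T{\left(\left(-2 + 5\right)^{2} \right)}\right)^{2} = \left(-33 + \left(5 + \left(-2 + 5\right)^{2}\right)^{2}\right)^{2} = \left(-33 + \left(5 + 3^{2}\right)^{2}\right)^{2} = \left(-33 + \left(5 + 9\right)^{2}\right)^{2} = \left(-33 + 14^{2}\right)^{2} = \left(-33 + 196\right)^{2} = 163^{2} = 26569$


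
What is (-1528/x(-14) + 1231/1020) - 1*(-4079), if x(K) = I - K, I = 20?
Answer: 4115971/1020 ≈ 4035.3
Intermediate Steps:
x(K) = 20 - K
(-1528/x(-14) + 1231/1020) - 1*(-4079) = (-1528/(20 - 1*(-14)) + 1231/1020) - 1*(-4079) = (-1528/(20 + 14) + 1231*(1/1020)) + 4079 = (-1528/34 + 1231/1020) + 4079 = (-1528*1/34 + 1231/1020) + 4079 = (-764/17 + 1231/1020) + 4079 = -44609/1020 + 4079 = 4115971/1020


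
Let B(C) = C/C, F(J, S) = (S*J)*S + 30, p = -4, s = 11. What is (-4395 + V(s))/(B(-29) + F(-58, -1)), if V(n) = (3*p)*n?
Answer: 503/3 ≈ 167.67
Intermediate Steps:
V(n) = -12*n (V(n) = (3*(-4))*n = -12*n)
F(J, S) = 30 + J*S**2 (F(J, S) = (J*S)*S + 30 = J*S**2 + 30 = 30 + J*S**2)
B(C) = 1
(-4395 + V(s))/(B(-29) + F(-58, -1)) = (-4395 - 12*11)/(1 + (30 - 58*(-1)**2)) = (-4395 - 132)/(1 + (30 - 58*1)) = -4527/(1 + (30 - 58)) = -4527/(1 - 28) = -4527/(-27) = -4527*(-1/27) = 503/3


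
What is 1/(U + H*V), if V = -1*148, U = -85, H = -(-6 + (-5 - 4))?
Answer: -1/2305 ≈ -0.00043384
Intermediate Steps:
H = 15 (H = -(-6 - 9) = -1*(-15) = 15)
V = -148
1/(U + H*V) = 1/(-85 + 15*(-148)) = 1/(-85 - 2220) = 1/(-2305) = -1/2305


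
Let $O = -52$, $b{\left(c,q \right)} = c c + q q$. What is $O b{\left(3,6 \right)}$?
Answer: $-2340$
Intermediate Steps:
$b{\left(c,q \right)} = c^{2} + q^{2}$
$O b{\left(3,6 \right)} = - 52 \left(3^{2} + 6^{2}\right) = - 52 \left(9 + 36\right) = \left(-52\right) 45 = -2340$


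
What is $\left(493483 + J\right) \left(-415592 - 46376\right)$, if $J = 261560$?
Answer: $-348805704624$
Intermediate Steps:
$\left(493483 + J\right) \left(-415592 - 46376\right) = \left(493483 + 261560\right) \left(-415592 - 46376\right) = 755043 \left(-461968\right) = -348805704624$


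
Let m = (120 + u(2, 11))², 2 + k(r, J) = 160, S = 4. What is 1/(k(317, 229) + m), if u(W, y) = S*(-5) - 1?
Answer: 1/9959 ≈ 0.00010041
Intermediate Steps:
k(r, J) = 158 (k(r, J) = -2 + 160 = 158)
u(W, y) = -21 (u(W, y) = 4*(-5) - 1 = -20 - 1 = -21)
m = 9801 (m = (120 - 21)² = 99² = 9801)
1/(k(317, 229) + m) = 1/(158 + 9801) = 1/9959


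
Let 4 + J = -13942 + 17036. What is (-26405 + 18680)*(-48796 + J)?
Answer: 353078850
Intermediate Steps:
J = 3090 (J = -4 + (-13942 + 17036) = -4 + 3094 = 3090)
(-26405 + 18680)*(-48796 + J) = (-26405 + 18680)*(-48796 + 3090) = -7725*(-45706) = 353078850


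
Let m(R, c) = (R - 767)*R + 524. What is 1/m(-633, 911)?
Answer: 1/886724 ≈ 1.1277e-6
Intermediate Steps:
m(R, c) = 524 + R*(-767 + R) (m(R, c) = (-767 + R)*R + 524 = R*(-767 + R) + 524 = 524 + R*(-767 + R))
1/m(-633, 911) = 1/(524 + (-633)² - 767*(-633)) = 1/(524 + 400689 + 485511) = 1/886724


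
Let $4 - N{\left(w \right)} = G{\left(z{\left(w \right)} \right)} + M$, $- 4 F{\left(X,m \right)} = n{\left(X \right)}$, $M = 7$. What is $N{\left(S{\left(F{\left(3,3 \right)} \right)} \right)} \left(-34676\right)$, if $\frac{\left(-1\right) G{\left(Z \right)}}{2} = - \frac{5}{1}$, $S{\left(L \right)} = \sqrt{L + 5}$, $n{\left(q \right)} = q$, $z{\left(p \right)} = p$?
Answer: $450788$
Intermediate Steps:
$F{\left(X,m \right)} = - \frac{X}{4}$
$S{\left(L \right)} = \sqrt{5 + L}$
$G{\left(Z \right)} = 10$ ($G{\left(Z \right)} = - 2 \left(- \frac{5}{1}\right) = - 2 \left(\left(-5\right) 1\right) = \left(-2\right) \left(-5\right) = 10$)
$N{\left(w \right)} = -13$ ($N{\left(w \right)} = 4 - \left(10 + 7\right) = 4 - 17 = -13$)
$N{\left(S{\left(F{\left(3,3 \right)} \right)} \right)} \left(-34676\right) = \left(-13\right) \left(-34676\right) = 450788$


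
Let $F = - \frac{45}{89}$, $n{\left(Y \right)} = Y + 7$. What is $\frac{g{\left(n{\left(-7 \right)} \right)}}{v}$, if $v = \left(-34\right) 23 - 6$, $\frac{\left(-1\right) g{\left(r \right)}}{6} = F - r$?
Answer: $- \frac{135}{35066} \approx -0.0038499$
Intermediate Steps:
$n{\left(Y \right)} = 7 + Y$
$F = - \frac{45}{89}$ ($F = \left(-45\right) \frac{1}{89} = - \frac{45}{89} \approx -0.50562$)
$g{\left(r \right)} = \frac{270}{89} + 6 r$ ($g{\left(r \right)} = - 6 \left(- \frac{45}{89} - r\right) = \frac{270}{89} + 6 r$)
$v = -788$ ($v = -782 - 6 = -788$)
$\frac{g{\left(n{\left(-7 \right)} \right)}}{v} = \frac{\frac{270}{89} + 6 \left(7 - 7\right)}{-788} = \left(\frac{270}{89} + 6 \cdot 0\right) \left(- \frac{1}{788}\right) = \left(\frac{270}{89} + 0\right) \left(- \frac{1}{788}\right) = \frac{270}{89} \left(- \frac{1}{788}\right) = - \frac{135}{35066}$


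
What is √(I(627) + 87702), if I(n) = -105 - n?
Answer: √86970 ≈ 294.91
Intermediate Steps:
√(I(627) + 87702) = √((-105 - 1*627) + 87702) = √((-105 - 627) + 87702) = √(-732 + 87702) = √86970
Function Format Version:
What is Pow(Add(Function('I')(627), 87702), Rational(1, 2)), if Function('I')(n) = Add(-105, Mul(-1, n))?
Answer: Pow(86970, Rational(1, 2)) ≈ 294.91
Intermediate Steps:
Pow(Add(Function('I')(627), 87702), Rational(1, 2)) = Pow(Add(Add(-105, Mul(-1, 627)), 87702), Rational(1, 2)) = Pow(Add(Add(-105, -627), 87702), Rational(1, 2)) = Pow(Add(-732, 87702), Rational(1, 2)) = Pow(86970, Rational(1, 2))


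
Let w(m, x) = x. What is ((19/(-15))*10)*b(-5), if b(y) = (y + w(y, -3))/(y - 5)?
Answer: -152/15 ≈ -10.133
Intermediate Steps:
b(y) = (-3 + y)/(-5 + y) (b(y) = (y - 3)/(y - 5) = (-3 + y)/(-5 + y))
((19/(-15))*10)*b(-5) = ((19/(-15))*10)*((-3 - 5)/(-5 - 5)) = ((19*(-1/15))*10)*(-8/(-10)) = (-19/15*10)*(-⅒*(-8)) = -38/3*⅘ = -152/15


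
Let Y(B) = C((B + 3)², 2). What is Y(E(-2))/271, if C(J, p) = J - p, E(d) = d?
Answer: -1/271 ≈ -0.0036900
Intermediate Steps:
Y(B) = -2 + (3 + B)² (Y(B) = (B + 3)² - 1*2 = (3 + B)² - 2 = -2 + (3 + B)²)
Y(E(-2))/271 = (-2 + (3 - 2)²)/271 = (-2 + 1²)*(1/271) = (-2 + 1)*(1/271) = -1*1/271 = -1/271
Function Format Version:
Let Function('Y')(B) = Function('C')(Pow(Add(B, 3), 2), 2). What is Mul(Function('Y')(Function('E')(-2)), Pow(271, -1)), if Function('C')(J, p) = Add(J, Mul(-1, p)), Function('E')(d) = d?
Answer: Rational(-1, 271) ≈ -0.0036900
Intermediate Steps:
Function('Y')(B) = Add(-2, Pow(Add(3, B), 2)) (Function('Y')(B) = Add(Pow(Add(B, 3), 2), Mul(-1, 2)) = Add(Pow(Add(3, B), 2), -2) = Add(-2, Pow(Add(3, B), 2)))
Mul(Function('Y')(Function('E')(-2)), Pow(271, -1)) = Mul(Add(-2, Pow(Add(3, -2), 2)), Pow(271, -1)) = Mul(Add(-2, Pow(1, 2)), Rational(1, 271)) = Mul(Add(-2, 1), Rational(1, 271)) = Mul(-1, Rational(1, 271)) = Rational(-1, 271)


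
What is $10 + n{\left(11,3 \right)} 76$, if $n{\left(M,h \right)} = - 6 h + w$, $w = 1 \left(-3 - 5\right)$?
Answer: $-1966$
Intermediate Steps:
$w = -8$ ($w = 1 \left(-8\right) = -8$)
$n{\left(M,h \right)} = -8 - 6 h$ ($n{\left(M,h \right)} = - 6 h - 8 = -8 - 6 h$)
$10 + n{\left(11,3 \right)} 76 = 10 + \left(-8 - 18\right) 76 = 10 - 1976 = -1966$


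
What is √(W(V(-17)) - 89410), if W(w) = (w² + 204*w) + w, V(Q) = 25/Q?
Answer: I*√25925990/17 ≈ 299.52*I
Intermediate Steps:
W(w) = w² + 205*w
√(W(V(-17)) - 89410) = √((25/(-17))*(205 + 25/(-17)) - 89410) = √((25*(-1/17))*(205 + 25*(-1/17)) - 89410) = √(-25*(205 - 25/17)/17 - 89410) = √(-25/17*3460/17 - 89410) = √(-86500/289 - 89410) = √(-25925990/289) = I*√25925990/17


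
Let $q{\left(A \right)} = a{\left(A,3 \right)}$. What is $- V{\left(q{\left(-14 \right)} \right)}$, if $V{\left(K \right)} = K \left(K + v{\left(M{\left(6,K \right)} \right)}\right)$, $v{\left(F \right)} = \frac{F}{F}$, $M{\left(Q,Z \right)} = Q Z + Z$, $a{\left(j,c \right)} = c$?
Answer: $-12$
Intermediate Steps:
$M{\left(Q,Z \right)} = Z + Q Z$
$q{\left(A \right)} = 3$
$v{\left(F \right)} = 1$
$V{\left(K \right)} = K \left(1 + K\right)$ ($V{\left(K \right)} = K \left(K + 1\right) = K \left(1 + K\right)$)
$- V{\left(q{\left(-14 \right)} \right)} = - 3 \left(1 + 3\right) = - 3 \cdot 4 = \left(-1\right) 12 = -12$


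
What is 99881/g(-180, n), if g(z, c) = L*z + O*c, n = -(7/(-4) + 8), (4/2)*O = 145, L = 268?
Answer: -799048/389545 ≈ -2.0512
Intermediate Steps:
O = 145/2 (O = (½)*145 = 145/2 ≈ 72.500)
n = -25/4 (n = -(7*(-¼) + 8) = -(-7/4 + 8) = -1*25/4 = -25/4 ≈ -6.2500)
g(z, c) = 268*z + 145*c/2
99881/g(-180, n) = 99881/(268*(-180) + (145/2)*(-25/4)) = 99881/(-48240 - 3625/8) = 99881/(-389545/8) = 99881*(-8/389545) = -799048/389545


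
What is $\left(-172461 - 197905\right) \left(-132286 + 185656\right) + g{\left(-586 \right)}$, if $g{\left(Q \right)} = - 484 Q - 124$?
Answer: $-19766149920$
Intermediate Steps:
$g{\left(Q \right)} = -124 - 484 Q$
$\left(-172461 - 197905\right) \left(-132286 + 185656\right) + g{\left(-586 \right)} = \left(-172461 - 197905\right) \left(-132286 + 185656\right) - -283500 = \left(-370366\right) 53370 + \left(-124 + 283624\right) = -19766433420 + 283500 = -19766149920$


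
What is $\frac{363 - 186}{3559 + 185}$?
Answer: $\frac{59}{1248} \approx 0.047276$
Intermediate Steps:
$\frac{363 - 186}{3559 + 185} = \frac{177}{3744} = 177 \cdot \frac{1}{3744} = \frac{59}{1248}$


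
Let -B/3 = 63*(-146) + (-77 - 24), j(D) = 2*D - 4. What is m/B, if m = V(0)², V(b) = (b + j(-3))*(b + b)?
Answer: 0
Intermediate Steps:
j(D) = -4 + 2*D
V(b) = 2*b*(-10 + b) (V(b) = (b + (-4 + 2*(-3)))*(b + b) = (b + (-4 - 6))*(2*b) = (b - 10)*(2*b) = (-10 + b)*(2*b) = 2*b*(-10 + b))
m = 0 (m = (2*0*(-10 + 0))² = (2*0*(-10))² = 0² = 0)
B = 27897 (B = -3*(63*(-146) + (-77 - 24)) = -3*(-9198 - 101) = -3*(-9299) = 27897)
m/B = 0/27897 = 0*(1/27897) = 0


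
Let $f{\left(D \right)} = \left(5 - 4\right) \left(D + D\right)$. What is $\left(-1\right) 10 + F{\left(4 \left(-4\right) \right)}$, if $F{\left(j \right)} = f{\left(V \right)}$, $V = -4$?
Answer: $-18$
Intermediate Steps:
$f{\left(D \right)} = 2 D$ ($f{\left(D \right)} = 1 \cdot 2 D = 2 D$)
$F{\left(j \right)} = -8$ ($F{\left(j \right)} = 2 \left(-4\right) = -8$)
$\left(-1\right) 10 + F{\left(4 \left(-4\right) \right)} = \left(-1\right) 10 - 8 = -10 - 8 = -18$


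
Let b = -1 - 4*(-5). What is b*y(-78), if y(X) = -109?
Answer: -2071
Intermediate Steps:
b = 19 (b = -1 + 20 = 19)
b*y(-78) = 19*(-109) = -2071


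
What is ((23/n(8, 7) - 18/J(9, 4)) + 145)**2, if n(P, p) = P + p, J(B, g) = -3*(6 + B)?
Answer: 4857616/225 ≈ 21589.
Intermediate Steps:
J(B, g) = -18 - 3*B
((23/n(8, 7) - 18/J(9, 4)) + 145)**2 = ((23/(8 + 7) - 18/(-18 - 3*9)) + 145)**2 = ((23/15 - 18/(-18 - 27)) + 145)**2 = ((23*(1/15) - 18/(-45)) + 145)**2 = ((23/15 - 18*(-1/45)) + 145)**2 = ((23/15 + 2/5) + 145)**2 = (29/15 + 145)**2 = (2204/15)**2 = 4857616/225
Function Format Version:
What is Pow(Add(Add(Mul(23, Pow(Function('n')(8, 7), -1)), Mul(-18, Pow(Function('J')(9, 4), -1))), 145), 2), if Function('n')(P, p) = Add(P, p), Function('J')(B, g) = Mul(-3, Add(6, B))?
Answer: Rational(4857616, 225) ≈ 21589.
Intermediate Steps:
Function('J')(B, g) = Add(-18, Mul(-3, B))
Pow(Add(Add(Mul(23, Pow(Function('n')(8, 7), -1)), Mul(-18, Pow(Function('J')(9, 4), -1))), 145), 2) = Pow(Add(Add(Mul(23, Pow(Add(8, 7), -1)), Mul(-18, Pow(Add(-18, Mul(-3, 9)), -1))), 145), 2) = Pow(Add(Add(Mul(23, Pow(15, -1)), Mul(-18, Pow(Add(-18, -27), -1))), 145), 2) = Pow(Add(Add(Mul(23, Rational(1, 15)), Mul(-18, Pow(-45, -1))), 145), 2) = Pow(Add(Add(Rational(23, 15), Mul(-18, Rational(-1, 45))), 145), 2) = Pow(Add(Add(Rational(23, 15), Rational(2, 5)), 145), 2) = Pow(Add(Rational(29, 15), 145), 2) = Pow(Rational(2204, 15), 2) = Rational(4857616, 225)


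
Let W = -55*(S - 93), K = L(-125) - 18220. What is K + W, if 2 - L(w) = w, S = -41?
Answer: -10723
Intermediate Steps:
L(w) = 2 - w
K = -18093 (K = (2 - 1*(-125)) - 18220 = (2 + 125) - 18220 = 127 - 18220 = -18093)
W = 7370 (W = -55*(-41 - 93) = -55*(-134) = 7370)
K + W = -18093 + 7370 = -10723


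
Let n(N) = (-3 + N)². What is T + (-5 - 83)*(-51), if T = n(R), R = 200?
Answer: 43297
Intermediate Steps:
T = 38809 (T = (-3 + 200)² = 197² = 38809)
T + (-5 - 83)*(-51) = 38809 + (-5 - 83)*(-51) = 38809 - 88*(-51) = 38809 + 4488 = 43297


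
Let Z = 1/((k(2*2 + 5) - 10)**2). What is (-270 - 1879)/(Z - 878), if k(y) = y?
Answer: 2149/877 ≈ 2.4504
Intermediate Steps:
Z = 1 (Z = 1/(((2*2 + 5) - 10)**2) = 1/(((4 + 5) - 10)**2) = 1/((9 - 10)**2) = 1/((-1)**2) = 1/1 = 1)
(-270 - 1879)/(Z - 878) = (-270 - 1879)/(1 - 878) = -2149/(-877) = -2149*(-1/877) = 2149/877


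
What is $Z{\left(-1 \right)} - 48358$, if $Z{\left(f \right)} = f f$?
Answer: $-48357$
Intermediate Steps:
$Z{\left(f \right)} = f^{2}$
$Z{\left(-1 \right)} - 48358 = \left(-1\right)^{2} - 48358 = 1 - 48358 = -48357$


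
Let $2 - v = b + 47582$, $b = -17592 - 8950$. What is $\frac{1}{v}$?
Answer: $- \frac{1}{21038} \approx -4.7533 \cdot 10^{-5}$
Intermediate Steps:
$b = -26542$ ($b = -17592 - 8950 = -26542$)
$v = -21038$ ($v = 2 - \left(-26542 + 47582\right) = 2 - 21040 = -21038$)
$\frac{1}{v} = \frac{1}{-21038} = - \frac{1}{21038}$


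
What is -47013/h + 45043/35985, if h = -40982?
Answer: 3537715031/1474737270 ≈ 2.3989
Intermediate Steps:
-47013/h + 45043/35985 = -47013/(-40982) + 45043/35985 = -47013*(-1/40982) + 45043*(1/35985) = 47013/40982 + 45043/35985 = 3537715031/1474737270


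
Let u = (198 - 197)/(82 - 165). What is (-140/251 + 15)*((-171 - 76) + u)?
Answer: -74319750/20833 ≈ -3567.4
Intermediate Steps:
u = -1/83 (u = 1/(-83) = 1*(-1/83) = -1/83 ≈ -0.012048)
(-140/251 + 15)*((-171 - 76) + u) = (-140/251 + 15)*((-171 - 76) - 1/83) = (-140*1/251 + 15)*(-247 - 1/83) = (-140/251 + 15)*(-20502/83) = (3625/251)*(-20502/83) = -74319750/20833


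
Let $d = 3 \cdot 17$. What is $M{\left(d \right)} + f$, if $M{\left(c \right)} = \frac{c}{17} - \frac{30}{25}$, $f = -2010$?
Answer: $- \frac{10041}{5} \approx -2008.2$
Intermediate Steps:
$d = 51$
$M{\left(c \right)} = - \frac{6}{5} + \frac{c}{17}$ ($M{\left(c \right)} = c \frac{1}{17} - \frac{6}{5} = \frac{c}{17} - \frac{6}{5} = - \frac{6}{5} + \frac{c}{17}$)
$M{\left(d \right)} + f = \left(- \frac{6}{5} + \frac{1}{17} \cdot 51\right) - 2010 = \left(- \frac{6}{5} + 3\right) - 2010 = \frac{9}{5} - 2010 = - \frac{10041}{5}$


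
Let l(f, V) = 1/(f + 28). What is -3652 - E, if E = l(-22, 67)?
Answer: -21913/6 ≈ -3652.2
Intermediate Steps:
l(f, V) = 1/(28 + f)
E = 1/6 (E = 1/(28 - 22) = 1/6 ≈ 0.16667)
-3652 - E = -3652 - 1*1/6 = -3652 - 1/6 = -21913/6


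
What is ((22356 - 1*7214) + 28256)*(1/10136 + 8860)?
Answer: 1948677848739/5068 ≈ 3.8451e+8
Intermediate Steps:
((22356 - 1*7214) + 28256)*(1/10136 + 8860) = ((22356 - 7214) + 28256)*(1/10136 + 8860) = (15142 + 28256)*(89804961/10136) = 43398*(89804961/10136) = 1948677848739/5068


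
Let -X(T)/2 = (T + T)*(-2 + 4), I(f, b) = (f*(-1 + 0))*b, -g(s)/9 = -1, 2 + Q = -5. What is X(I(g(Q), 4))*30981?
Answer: 8922528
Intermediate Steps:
Q = -7 (Q = -2 - 5 = -7)
g(s) = 9 (g(s) = -9*(-1) = 9)
I(f, b) = -b*f (I(f, b) = (f*(-1))*b = (-f)*b = -b*f)
X(T) = -8*T (X(T) = -2*(T + T)*(-2 + 4) = -2*2*T*2 = -8*T)
X(I(g(Q), 4))*30981 = -(-8)*4*9*30981 = -8*(-36)*30981 = 288*30981 = 8922528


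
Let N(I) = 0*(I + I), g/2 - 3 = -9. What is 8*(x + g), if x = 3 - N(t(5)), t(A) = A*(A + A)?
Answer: -72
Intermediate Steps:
g = -12 (g = 6 + 2*(-9) = 6 - 18 = -12)
t(A) = 2*A² (t(A) = A*(2*A) = 2*A²)
N(I) = 0 (N(I) = 0*(2*I) = 0)
x = 3 (x = 3 - 1*0 = 3 + 0 = 3)
8*(x + g) = 8*(3 - 12) = 8*(-9) = -72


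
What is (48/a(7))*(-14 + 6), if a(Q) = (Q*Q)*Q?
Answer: -384/343 ≈ -1.1195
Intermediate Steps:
a(Q) = Q³ (a(Q) = Q²*Q = Q³)
(48/a(7))*(-14 + 6) = (48/(7³))*(-14 + 6) = (48/343)*(-8) = -384/343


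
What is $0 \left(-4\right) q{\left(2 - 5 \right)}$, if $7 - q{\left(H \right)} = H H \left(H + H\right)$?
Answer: $0$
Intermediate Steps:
$q{\left(H \right)} = 7 - 2 H^{3}$ ($q{\left(H \right)} = 7 - H H \left(H + H\right) = 7 - H H 2 H = 7 - H 2 H^{2} = 7 - 2 H^{3}$)
$0 \left(-4\right) q{\left(2 - 5 \right)} = 0 \left(-4\right) \left(7 - 2 \left(2 - 5\right)^{3}\right) = 0 \left(7 - 2 \left(-3\right)^{3}\right) = 0 \left(7 - -54\right) = 0 \left(7 + 54\right) = 0 \cdot 61 = 0$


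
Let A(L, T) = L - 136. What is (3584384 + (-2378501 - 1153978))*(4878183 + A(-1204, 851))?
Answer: 253132535915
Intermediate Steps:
A(L, T) = -136 + L
(3584384 + (-2378501 - 1153978))*(4878183 + A(-1204, 851)) = (3584384 + (-2378501 - 1153978))*(4878183 + (-136 - 1204)) = (3584384 - 3532479)*(4878183 - 1340) = 51905*4876843 = 253132535915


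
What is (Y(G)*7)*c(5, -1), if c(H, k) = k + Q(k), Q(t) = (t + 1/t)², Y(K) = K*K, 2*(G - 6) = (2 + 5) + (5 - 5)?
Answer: 7581/4 ≈ 1895.3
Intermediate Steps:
G = 19/2 (G = 6 + ((2 + 5) + (5 - 5))/2 = 6 + (7 + 0)/2 = 6 + (½)*7 = 6 + 7/2 = 19/2 ≈ 9.5000)
Y(K) = K²
c(H, k) = k + (1 + k²)²/k²
(Y(G)*7)*c(5, -1) = ((19/2)²*7)*(-1 + (1 + (-1)²)²/(-1)²) = ((361/4)*7)*(-1 + 1*(1 + 1)²) = 2527*(-1 + 1*2²)/4 = 2527*(-1 + 1*4)/4 = 2527*(-1 + 4)/4 = (2527/4)*3 = 7581/4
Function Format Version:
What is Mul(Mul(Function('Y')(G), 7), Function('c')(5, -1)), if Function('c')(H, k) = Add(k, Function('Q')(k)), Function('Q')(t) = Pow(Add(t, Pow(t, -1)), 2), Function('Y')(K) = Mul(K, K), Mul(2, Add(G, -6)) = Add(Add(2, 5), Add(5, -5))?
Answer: Rational(7581, 4) ≈ 1895.3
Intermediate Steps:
G = Rational(19, 2) (G = Add(6, Mul(Rational(1, 2), Add(Add(2, 5), Add(5, -5)))) = Add(6, Mul(Rational(1, 2), Add(7, 0))) = Add(6, Mul(Rational(1, 2), 7)) = Add(6, Rational(7, 2)) = Rational(19, 2) ≈ 9.5000)
Function('Y')(K) = Pow(K, 2)
Function('c')(H, k) = Add(k, Mul(Pow(k, -2), Pow(Add(1, Pow(k, 2)), 2)))
Mul(Mul(Function('Y')(G), 7), Function('c')(5, -1)) = Mul(Mul(Pow(Rational(19, 2), 2), 7), Add(-1, Mul(Pow(-1, -2), Pow(Add(1, Pow(-1, 2)), 2)))) = Mul(Mul(Rational(361, 4), 7), Add(-1, Mul(1, Pow(Add(1, 1), 2)))) = Mul(Rational(2527, 4), Add(-1, Mul(1, Pow(2, 2)))) = Mul(Rational(2527, 4), Add(-1, Mul(1, 4))) = Mul(Rational(2527, 4), Add(-1, 4)) = Mul(Rational(2527, 4), 3) = Rational(7581, 4)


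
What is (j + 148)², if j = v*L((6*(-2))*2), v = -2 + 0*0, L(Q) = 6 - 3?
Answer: 20164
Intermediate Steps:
L(Q) = 3
v = -2 (v = -2 + 0 = -2)
j = -6 (j = -2*3 = -6)
(j + 148)² = (-6 + 148)² = 142² = 20164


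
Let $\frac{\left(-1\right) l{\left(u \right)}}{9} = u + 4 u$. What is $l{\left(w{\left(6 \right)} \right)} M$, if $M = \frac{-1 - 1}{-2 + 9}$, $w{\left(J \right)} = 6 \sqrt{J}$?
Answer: $\frac{540 \sqrt{6}}{7} \approx 188.96$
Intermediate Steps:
$M = - \frac{2}{7} \approx -0.28571$
$l{\left(u \right)} = - 45 u$ ($l{\left(u \right)} = - 9 \left(u + 4 u\right) = - 9 \cdot 5 u = - 45 u$)
$l{\left(w{\left(6 \right)} \right)} M = - 45 \cdot 6 \sqrt{6} \left(- \frac{2}{7}\right) = - 270 \sqrt{6} \left(- \frac{2}{7}\right) = \frac{540 \sqrt{6}}{7}$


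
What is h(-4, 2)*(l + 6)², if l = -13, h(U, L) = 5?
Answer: 245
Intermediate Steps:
h(-4, 2)*(l + 6)² = 5*(-13 + 6)² = 5*(-7)² = 5*49 = 245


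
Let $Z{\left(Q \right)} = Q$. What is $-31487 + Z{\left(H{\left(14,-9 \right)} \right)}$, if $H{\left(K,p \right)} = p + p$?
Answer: $-31505$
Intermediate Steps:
$H{\left(K,p \right)} = 2 p$
$-31487 + Z{\left(H{\left(14,-9 \right)} \right)} = -31487 + 2 \left(-9\right) = -31487 - 18 = -31505$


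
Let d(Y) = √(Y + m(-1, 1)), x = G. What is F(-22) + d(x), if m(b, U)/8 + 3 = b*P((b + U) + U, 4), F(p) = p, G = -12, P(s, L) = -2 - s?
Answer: -22 + 2*I*√3 ≈ -22.0 + 3.4641*I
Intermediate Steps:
x = -12
m(b, U) = -24 + 8*b*(-2 - b - 2*U) (m(b, U) = -24 + 8*(b*(-2 - ((b + U) + U))) = -24 + 8*(b*(-2 - ((U + b) + U))) = -24 + 8*(b*(-2 - (b + 2*U))) = -24 + 8*(b*(-2 + (-b - 2*U))) = -24 + 8*(b*(-2 - b - 2*U)) = -24 + 8*b*(-2 - b - 2*U))
d(Y) = √Y (d(Y) = √(Y + (-24 - 8*(-1)*(2 - 1 + 2*1))) = √(Y + (-24 - 8*(-1)*(2 - 1 + 2))) = √(Y + (-24 - 8*(-1)*3)) = √(Y + (-24 + 24)) = √(Y + 0) = √Y)
F(-22) + d(x) = -22 + √(-12) = -22 + 2*I*√3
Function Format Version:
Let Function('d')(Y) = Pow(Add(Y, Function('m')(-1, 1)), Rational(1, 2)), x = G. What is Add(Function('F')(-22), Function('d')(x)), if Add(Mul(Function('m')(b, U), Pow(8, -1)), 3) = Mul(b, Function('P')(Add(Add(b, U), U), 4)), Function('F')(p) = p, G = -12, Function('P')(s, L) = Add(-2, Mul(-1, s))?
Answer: Add(-22, Mul(2, I, Pow(3, Rational(1, 2)))) ≈ Add(-22.000, Mul(3.4641, I))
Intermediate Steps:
x = -12
Function('m')(b, U) = Add(-24, Mul(8, b, Add(-2, Mul(-1, b), Mul(-2, U)))) (Function('m')(b, U) = Add(-24, Mul(8, Mul(b, Add(-2, Mul(-1, Add(Add(b, U), U)))))) = Add(-24, Mul(8, Mul(b, Add(-2, Mul(-1, Add(Add(U, b), U)))))) = Add(-24, Mul(8, Mul(b, Add(-2, Mul(-1, Add(b, Mul(2, U))))))) = Add(-24, Mul(8, Mul(b, Add(-2, Add(Mul(-1, b), Mul(-2, U)))))) = Add(-24, Mul(8, Mul(b, Add(-2, Mul(-1, b), Mul(-2, U))))) = Add(-24, Mul(8, b, Add(-2, Mul(-1, b), Mul(-2, U)))))
Function('d')(Y) = Pow(Y, Rational(1, 2)) (Function('d')(Y) = Pow(Add(Y, Add(-24, Mul(-8, -1, Add(2, -1, Mul(2, 1))))), Rational(1, 2)) = Pow(Add(Y, Add(-24, Mul(-8, -1, Add(2, -1, 2)))), Rational(1, 2)) = Pow(Add(Y, Add(-24, Mul(-8, -1, 3))), Rational(1, 2)) = Pow(Add(Y, Add(-24, 24)), Rational(1, 2)) = Pow(Add(Y, 0), Rational(1, 2)) = Pow(Y, Rational(1, 2)))
Add(Function('F')(-22), Function('d')(x)) = Add(-22, Pow(-12, Rational(1, 2))) = Add(-22, Mul(2, I, Pow(3, Rational(1, 2))))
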